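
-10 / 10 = -1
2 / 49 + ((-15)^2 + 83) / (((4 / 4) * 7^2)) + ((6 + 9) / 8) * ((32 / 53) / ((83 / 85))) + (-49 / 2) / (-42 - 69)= 368778979 / 47852322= 7.71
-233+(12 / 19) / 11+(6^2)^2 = 222179 / 209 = 1063.06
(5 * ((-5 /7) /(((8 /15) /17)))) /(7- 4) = -2125 /56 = -37.95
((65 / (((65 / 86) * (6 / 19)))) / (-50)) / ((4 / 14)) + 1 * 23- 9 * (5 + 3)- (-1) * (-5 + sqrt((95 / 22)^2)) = -226859 / 3300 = -68.75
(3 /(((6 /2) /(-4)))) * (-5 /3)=20 /3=6.67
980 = 980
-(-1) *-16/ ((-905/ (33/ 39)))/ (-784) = -11/ 576485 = -0.00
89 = 89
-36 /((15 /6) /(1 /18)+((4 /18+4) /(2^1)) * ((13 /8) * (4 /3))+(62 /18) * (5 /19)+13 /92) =-1699056 /2389147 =-0.71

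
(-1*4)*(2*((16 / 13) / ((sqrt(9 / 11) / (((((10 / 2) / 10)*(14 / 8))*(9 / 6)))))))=-56*sqrt(11) / 13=-14.29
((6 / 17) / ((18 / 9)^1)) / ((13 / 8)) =24 / 221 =0.11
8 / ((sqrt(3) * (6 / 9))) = 4 * sqrt(3) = 6.93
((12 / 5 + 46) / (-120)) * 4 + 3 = 104 / 75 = 1.39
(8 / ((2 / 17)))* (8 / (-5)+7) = 367.20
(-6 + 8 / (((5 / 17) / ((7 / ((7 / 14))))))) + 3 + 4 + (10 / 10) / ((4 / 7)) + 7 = 7811 / 20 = 390.55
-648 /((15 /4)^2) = -1152 /25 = -46.08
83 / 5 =16.60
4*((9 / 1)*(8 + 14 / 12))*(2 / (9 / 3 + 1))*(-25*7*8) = -231000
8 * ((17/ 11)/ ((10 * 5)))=0.25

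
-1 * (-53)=53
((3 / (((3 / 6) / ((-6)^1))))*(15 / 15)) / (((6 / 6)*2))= -18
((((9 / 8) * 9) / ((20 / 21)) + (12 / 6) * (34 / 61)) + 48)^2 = 340030100641 / 95257600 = 3569.59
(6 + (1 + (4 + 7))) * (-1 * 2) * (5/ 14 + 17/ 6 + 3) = -1560/ 7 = -222.86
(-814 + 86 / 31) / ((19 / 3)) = -75444 / 589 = -128.09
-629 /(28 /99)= -62271 /28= -2223.96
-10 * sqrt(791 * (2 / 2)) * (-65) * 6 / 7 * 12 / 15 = 3120 * sqrt(791) / 7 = 12535.59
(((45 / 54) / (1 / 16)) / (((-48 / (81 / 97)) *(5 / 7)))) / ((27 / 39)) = -91 / 194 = -0.47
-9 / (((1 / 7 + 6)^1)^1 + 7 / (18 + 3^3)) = -1.43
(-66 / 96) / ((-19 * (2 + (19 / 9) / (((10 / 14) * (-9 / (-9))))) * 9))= 0.00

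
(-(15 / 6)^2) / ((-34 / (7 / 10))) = 35 / 272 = 0.13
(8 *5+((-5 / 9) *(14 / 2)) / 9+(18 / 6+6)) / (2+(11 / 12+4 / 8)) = 15736 / 1107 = 14.21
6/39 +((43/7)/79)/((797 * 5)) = 0.15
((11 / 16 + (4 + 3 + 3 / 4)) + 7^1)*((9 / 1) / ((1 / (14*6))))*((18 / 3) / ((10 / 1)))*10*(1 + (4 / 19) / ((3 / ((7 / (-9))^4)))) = 34905871 / 486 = 71822.78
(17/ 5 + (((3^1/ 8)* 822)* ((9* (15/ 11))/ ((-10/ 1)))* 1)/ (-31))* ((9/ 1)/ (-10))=-1915479/ 136400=-14.04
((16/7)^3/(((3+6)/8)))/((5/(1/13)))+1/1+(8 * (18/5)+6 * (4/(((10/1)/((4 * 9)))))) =23348879/200655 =116.36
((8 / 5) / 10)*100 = 16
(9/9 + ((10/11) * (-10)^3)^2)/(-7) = -100000121/847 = -118063.90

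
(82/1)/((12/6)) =41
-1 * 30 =-30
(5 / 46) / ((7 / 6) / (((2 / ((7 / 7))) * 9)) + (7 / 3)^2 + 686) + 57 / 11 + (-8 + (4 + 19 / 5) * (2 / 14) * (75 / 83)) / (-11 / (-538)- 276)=1212532451608111 / 232851774903209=5.21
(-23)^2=529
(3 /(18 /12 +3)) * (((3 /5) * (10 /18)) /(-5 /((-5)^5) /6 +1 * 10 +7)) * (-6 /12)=-1250 /191253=-0.01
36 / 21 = 12 / 7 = 1.71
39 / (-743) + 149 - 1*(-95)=181253 / 743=243.95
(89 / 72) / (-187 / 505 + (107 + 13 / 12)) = 44945 / 3916446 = 0.01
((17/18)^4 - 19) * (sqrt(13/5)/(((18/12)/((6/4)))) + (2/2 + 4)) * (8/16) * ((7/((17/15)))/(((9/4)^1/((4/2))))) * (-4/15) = 13377161 * sqrt(65)/5019165 + 66885805/1003833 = 88.12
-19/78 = -0.24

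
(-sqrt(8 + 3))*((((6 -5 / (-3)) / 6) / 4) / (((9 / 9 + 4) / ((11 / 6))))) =-253*sqrt(11) / 2160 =-0.39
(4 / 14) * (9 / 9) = 2 / 7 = 0.29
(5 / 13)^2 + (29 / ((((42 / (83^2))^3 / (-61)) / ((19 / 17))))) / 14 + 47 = -1857105857793324779 / 2979967536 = -623196674.25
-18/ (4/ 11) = -99/ 2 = -49.50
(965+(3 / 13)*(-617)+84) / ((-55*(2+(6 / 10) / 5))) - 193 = -1521677 / 7579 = -200.78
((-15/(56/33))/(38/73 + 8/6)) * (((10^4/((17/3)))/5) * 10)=-406518750/24157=-16828.20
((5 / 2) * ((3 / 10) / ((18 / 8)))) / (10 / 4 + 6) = 2 / 51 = 0.04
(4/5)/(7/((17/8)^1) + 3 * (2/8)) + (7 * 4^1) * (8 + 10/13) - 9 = 4231661/17875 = 236.74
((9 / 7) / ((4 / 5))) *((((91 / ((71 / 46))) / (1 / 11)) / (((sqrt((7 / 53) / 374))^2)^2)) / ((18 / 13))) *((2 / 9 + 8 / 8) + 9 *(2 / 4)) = 2162964577371455 / 62622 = 34540011136.21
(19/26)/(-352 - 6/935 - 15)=-0.00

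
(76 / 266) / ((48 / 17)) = 17 / 168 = 0.10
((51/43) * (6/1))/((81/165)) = 1870/129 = 14.50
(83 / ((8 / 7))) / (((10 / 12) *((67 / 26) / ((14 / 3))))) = 157.82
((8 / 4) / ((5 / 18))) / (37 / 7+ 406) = 252 / 14395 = 0.02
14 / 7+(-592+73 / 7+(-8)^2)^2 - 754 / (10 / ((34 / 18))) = 590366174 / 2205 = 267739.76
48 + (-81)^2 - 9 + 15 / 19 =125415 / 19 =6600.79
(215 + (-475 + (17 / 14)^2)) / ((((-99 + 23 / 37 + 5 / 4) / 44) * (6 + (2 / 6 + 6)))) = 6688572 / 704375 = 9.50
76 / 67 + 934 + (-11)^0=62721 / 67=936.13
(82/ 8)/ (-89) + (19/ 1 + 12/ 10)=35751/ 1780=20.08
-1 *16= -16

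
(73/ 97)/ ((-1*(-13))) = 73/ 1261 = 0.06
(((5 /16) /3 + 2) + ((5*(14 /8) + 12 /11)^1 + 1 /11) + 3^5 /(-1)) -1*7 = -125645 /528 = -237.96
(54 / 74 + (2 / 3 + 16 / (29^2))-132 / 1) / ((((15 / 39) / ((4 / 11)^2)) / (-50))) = 25355618080 / 11295471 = 2244.76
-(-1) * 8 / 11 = 8 / 11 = 0.73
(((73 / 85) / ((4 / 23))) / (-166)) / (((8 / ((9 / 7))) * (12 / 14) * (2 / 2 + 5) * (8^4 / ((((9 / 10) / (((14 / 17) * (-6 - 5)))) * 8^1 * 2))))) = 15111 / 41884057600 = 0.00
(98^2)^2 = 92236816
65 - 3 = 62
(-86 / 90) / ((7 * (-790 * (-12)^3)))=-43 / 430012800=-0.00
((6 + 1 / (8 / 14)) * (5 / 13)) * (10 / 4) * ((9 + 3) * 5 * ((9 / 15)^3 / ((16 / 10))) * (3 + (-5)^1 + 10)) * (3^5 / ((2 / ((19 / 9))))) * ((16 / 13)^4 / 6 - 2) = -148778369595 / 742586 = -200351.70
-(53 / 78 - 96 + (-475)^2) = -17591315 / 78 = -225529.68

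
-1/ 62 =-0.02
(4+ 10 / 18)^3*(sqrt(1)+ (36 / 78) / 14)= 97.66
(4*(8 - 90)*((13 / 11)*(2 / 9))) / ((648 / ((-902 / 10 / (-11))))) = -43706 / 40095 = -1.09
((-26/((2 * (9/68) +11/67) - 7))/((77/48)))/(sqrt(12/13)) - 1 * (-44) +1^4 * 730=776.57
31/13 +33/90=1073/390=2.75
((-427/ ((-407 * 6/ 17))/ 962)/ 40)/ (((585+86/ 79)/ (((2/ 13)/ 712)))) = 573461/ 20135593924068480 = 0.00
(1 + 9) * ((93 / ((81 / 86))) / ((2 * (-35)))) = -2666 / 189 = -14.11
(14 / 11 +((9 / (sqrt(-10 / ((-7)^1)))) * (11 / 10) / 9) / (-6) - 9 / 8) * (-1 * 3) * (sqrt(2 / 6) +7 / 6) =-(975 - 121 * sqrt(70)) * (2 * sqrt(3) +7) / 13200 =0.03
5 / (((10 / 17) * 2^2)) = 17 / 8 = 2.12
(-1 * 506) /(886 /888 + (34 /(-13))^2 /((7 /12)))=-24161592 /607567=-39.77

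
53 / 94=0.56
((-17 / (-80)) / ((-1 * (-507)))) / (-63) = -17 / 2555280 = -0.00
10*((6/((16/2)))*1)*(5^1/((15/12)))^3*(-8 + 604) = 286080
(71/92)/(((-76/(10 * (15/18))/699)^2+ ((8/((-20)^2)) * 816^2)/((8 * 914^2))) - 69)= -503132774144375/44982911761740892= -0.01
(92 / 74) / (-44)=-0.03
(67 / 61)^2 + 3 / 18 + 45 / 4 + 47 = 59.62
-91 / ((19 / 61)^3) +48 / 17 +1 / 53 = -18592833272 / 6179959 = -3008.57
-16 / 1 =-16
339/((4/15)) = 5085/4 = 1271.25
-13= -13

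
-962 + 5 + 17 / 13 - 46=-13022 / 13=-1001.69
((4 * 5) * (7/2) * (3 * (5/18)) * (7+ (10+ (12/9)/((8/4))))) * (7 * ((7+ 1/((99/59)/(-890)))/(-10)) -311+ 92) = 151886.19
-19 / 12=-1.58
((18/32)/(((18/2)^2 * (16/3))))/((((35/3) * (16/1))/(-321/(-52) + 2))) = 85/1490944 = 0.00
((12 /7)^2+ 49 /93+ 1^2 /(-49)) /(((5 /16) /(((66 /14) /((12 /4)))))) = 552640 /31899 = 17.32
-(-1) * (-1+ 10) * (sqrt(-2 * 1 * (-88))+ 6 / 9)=6+ 36 * sqrt(11)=125.40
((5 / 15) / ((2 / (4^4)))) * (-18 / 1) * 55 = -42240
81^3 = 531441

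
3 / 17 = 0.18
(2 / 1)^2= 4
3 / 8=0.38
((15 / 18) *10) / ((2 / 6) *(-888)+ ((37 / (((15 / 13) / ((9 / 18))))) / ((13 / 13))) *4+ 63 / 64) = -8000 / 221647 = -0.04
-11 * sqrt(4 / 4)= -11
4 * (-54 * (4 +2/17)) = -15120/17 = -889.41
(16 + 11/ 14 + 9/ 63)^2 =56169/ 196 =286.58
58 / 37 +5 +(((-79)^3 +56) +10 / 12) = -109440583 / 222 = -492975.60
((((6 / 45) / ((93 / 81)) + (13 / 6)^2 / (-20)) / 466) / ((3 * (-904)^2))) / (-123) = 2647 / 3136485860628480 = 0.00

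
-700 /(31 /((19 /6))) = -6650 /93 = -71.51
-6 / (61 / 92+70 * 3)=-552 / 19381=-0.03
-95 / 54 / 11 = -95 / 594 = -0.16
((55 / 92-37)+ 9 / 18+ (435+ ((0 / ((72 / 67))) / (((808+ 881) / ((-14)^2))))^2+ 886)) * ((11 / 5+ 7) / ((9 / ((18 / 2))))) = 11822.90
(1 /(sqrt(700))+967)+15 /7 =sqrt(7) /70+6784 /7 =969.18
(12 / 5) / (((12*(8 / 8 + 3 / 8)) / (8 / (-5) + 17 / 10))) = 4 / 275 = 0.01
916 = 916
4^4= 256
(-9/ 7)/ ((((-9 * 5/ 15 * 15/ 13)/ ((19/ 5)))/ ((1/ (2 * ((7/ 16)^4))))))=8093696/ 420175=19.26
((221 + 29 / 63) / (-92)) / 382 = -1744 / 276759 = -0.01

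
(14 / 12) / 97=7 / 582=0.01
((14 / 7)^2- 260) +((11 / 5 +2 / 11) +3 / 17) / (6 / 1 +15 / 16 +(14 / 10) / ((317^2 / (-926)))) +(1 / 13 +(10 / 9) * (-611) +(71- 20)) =-1075991672035790 / 1217953236357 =-883.44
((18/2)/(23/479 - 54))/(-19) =4311/491017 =0.01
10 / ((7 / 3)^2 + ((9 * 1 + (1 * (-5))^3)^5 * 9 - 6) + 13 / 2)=-36 / 680510697041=-0.00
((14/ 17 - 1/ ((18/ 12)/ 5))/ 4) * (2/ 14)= -0.09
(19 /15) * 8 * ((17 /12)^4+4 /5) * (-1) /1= -9510431 /194400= -48.92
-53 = -53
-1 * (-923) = 923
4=4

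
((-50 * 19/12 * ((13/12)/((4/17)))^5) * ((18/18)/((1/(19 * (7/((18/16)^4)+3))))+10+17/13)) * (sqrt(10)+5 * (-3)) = 155401681564126999625/417942208512 -31080336312825399925 * sqrt(10)/1253826625536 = 293438011.29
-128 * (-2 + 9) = -896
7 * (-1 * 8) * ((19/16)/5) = -133/10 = -13.30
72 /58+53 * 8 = 12332 /29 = 425.24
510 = 510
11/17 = 0.65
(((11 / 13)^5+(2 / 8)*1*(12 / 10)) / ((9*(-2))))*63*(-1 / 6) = 19070723 / 44555160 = 0.43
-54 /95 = -0.57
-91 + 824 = 733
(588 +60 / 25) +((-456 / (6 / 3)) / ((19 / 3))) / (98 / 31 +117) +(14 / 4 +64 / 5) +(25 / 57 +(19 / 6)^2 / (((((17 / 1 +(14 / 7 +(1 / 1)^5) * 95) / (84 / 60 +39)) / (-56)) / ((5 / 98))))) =603.01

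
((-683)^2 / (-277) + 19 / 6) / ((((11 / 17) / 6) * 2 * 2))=-47492407 / 12188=-3896.65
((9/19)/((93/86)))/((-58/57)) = -387/899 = -0.43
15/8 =1.88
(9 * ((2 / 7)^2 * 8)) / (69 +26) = 288 / 4655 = 0.06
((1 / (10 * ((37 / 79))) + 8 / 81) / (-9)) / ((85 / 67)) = -627053 / 22927050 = -0.03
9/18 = 0.50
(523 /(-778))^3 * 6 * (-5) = 2145835005 /235455476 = 9.11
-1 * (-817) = 817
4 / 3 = 1.33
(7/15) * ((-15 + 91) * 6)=1064/5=212.80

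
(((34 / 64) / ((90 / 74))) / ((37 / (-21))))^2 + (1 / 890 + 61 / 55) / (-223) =2841165277 / 50300236800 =0.06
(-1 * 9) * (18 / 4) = -81 / 2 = -40.50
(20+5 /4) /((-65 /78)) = -51 /2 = -25.50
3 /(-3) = -1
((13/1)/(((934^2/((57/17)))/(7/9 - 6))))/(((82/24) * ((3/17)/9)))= -34827/8941649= -0.00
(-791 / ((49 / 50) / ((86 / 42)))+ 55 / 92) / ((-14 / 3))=22343315 / 63112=354.03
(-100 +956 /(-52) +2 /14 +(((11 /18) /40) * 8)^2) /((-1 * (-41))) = -87144989 /30221100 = -2.88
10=10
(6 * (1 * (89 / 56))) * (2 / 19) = 267 / 266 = 1.00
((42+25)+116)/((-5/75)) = -2745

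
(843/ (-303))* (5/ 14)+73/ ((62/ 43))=1087859/ 21917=49.64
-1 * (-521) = 521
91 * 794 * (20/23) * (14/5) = 4046224/23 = 175922.78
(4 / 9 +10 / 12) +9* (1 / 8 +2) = 1469 / 72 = 20.40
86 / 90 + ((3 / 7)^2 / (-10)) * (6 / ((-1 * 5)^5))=0.96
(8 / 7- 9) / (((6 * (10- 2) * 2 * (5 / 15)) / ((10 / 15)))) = -55 / 336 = -0.16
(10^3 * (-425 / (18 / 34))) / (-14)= 3612500 / 63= 57341.27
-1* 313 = -313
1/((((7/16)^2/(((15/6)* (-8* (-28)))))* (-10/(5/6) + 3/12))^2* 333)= 6710886400/36044253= 186.18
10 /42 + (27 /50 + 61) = 64867 /1050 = 61.78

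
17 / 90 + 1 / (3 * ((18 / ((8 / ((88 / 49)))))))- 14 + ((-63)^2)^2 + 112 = 23393293018 / 1485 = 15753059.27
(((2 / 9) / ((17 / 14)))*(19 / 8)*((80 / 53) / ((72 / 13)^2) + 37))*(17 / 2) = 84615797 / 618192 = 136.88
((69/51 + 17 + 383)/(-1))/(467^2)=-6823/3707513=-0.00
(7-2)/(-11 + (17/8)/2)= -0.50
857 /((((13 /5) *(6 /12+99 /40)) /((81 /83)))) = 108.13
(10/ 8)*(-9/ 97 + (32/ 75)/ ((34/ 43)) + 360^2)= 16028335261/ 98940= 162000.56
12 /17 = 0.71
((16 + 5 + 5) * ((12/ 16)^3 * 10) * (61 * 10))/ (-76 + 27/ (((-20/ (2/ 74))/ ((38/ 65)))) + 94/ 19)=-4529516875/ 4811444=-941.40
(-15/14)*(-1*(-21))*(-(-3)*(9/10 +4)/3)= -110.25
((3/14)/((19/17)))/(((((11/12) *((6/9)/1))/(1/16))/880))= 2295/133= 17.26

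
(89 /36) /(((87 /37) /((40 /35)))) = 6586 /5481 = 1.20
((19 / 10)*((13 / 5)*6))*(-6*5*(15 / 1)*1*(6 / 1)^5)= -103716288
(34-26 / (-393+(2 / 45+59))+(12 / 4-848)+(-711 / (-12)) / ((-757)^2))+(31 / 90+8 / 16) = -24148420455673 / 29810008980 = -810.08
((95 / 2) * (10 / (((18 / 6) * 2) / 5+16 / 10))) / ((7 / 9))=21375 / 98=218.11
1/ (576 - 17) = 1/ 559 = 0.00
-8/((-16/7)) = 7/2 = 3.50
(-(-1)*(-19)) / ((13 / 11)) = -209 / 13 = -16.08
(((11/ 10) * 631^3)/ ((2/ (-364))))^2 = 2529905514854042456371.24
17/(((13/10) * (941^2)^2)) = 170/10192995817693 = 0.00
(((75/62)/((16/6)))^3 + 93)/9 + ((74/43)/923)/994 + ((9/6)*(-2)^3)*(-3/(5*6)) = 11.54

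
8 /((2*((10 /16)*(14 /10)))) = 32 /7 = 4.57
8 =8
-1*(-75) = 75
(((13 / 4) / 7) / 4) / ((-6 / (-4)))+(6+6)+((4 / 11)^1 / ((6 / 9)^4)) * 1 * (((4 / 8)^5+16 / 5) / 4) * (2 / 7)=336061 / 26880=12.50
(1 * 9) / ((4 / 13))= 117 / 4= 29.25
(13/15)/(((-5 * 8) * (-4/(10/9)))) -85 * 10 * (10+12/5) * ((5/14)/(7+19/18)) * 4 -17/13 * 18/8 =-10671412753/5700240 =-1872.10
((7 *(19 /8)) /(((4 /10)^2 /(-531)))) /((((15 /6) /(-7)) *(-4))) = -2471805 /64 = -38621.95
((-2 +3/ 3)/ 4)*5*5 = -25/ 4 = -6.25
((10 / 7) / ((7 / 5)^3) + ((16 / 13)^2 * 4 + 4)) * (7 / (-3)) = -4292950 / 173901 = -24.69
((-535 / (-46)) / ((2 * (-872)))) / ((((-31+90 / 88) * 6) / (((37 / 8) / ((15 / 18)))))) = 43549 / 211630912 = 0.00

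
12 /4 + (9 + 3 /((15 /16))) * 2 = 137 /5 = 27.40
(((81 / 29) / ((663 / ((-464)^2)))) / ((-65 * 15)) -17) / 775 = -1287841 / 55664375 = -0.02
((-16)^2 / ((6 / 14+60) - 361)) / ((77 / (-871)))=27872 / 2893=9.63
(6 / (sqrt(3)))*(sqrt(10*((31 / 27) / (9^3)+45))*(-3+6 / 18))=-32*sqrt(2214415) / 243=-195.96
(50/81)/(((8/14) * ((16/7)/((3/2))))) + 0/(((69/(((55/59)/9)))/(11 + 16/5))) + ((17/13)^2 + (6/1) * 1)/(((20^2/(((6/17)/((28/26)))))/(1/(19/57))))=48643391/66830400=0.73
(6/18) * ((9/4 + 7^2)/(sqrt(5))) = 41 * sqrt(5)/12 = 7.64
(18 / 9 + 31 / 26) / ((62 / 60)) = 3.09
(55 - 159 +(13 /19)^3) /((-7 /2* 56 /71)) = 50490869 /1344364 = 37.56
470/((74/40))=9400/37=254.05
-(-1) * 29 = 29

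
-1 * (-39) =39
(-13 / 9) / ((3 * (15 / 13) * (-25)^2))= -169 / 253125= -0.00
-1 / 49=-0.02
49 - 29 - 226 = -206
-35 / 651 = -5 / 93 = -0.05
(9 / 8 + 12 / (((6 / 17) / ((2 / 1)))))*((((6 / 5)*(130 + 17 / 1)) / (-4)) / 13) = -243873 / 1040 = -234.49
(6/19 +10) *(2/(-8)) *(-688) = 33712/19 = 1774.32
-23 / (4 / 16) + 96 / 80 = -454 / 5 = -90.80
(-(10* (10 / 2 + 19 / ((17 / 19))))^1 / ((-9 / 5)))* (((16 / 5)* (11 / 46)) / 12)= 98120 / 10557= 9.29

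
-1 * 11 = -11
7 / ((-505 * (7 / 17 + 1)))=-119 / 12120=-0.01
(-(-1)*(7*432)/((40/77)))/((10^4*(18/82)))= 66297/25000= 2.65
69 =69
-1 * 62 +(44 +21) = 3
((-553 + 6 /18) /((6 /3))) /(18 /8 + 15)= -3316 /207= -16.02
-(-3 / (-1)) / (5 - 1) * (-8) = 6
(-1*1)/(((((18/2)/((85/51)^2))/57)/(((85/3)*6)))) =-80750/27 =-2990.74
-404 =-404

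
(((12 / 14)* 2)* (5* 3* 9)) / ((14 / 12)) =9720 / 49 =198.37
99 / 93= 33 / 31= 1.06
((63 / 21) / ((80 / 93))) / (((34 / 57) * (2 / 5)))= 15903 / 1088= 14.62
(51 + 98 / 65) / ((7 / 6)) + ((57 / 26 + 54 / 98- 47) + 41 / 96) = 1.18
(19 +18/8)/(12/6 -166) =-85/656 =-0.13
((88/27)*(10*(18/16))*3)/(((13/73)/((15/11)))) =10950/13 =842.31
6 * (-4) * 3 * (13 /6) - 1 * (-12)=-144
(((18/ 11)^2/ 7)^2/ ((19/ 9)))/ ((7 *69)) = 314928/ 2194554131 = 0.00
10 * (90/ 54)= 50/ 3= 16.67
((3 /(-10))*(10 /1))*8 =-24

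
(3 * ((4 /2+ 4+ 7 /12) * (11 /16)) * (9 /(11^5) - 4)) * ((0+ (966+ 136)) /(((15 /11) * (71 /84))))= -39257629817 /756008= -51927.53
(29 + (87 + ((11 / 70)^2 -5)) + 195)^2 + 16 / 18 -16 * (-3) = 20247633464969 / 216090000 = 93700.00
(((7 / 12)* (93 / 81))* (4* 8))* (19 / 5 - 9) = -45136 / 405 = -111.45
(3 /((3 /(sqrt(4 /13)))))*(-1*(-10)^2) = -200*sqrt(13) /13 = -55.47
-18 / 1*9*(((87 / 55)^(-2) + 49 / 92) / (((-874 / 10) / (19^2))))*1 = 555049755 / 889778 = 623.81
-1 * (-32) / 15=2.13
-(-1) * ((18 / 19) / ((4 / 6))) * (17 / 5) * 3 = 1377 / 95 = 14.49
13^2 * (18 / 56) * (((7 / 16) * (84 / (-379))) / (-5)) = 31941 / 30320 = 1.05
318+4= 322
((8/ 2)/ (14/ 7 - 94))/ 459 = -1/ 10557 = -0.00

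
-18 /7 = -2.57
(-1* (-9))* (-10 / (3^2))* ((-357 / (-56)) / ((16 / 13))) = -3315 / 64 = -51.80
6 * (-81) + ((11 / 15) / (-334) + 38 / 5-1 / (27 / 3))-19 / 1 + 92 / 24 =-742001 / 1503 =-493.68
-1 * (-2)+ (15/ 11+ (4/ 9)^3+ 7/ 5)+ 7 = 475183/ 40095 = 11.85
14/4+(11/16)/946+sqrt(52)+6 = 2*sqrt(13)+13073/1376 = 16.71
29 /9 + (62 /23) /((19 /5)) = 3.93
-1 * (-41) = 41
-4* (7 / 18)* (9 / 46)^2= -0.06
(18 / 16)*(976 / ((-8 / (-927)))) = 127230.75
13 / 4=3.25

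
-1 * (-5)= 5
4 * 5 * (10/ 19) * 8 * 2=168.42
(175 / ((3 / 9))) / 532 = 75 / 76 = 0.99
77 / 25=3.08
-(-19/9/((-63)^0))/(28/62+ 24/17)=10013/8838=1.13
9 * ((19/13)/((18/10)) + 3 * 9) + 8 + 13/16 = 53897/208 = 259.12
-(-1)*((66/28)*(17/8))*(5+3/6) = 6171/224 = 27.55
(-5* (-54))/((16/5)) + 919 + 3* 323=15779/8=1972.38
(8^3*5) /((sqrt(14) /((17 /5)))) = 4352*sqrt(14) /7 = 2326.24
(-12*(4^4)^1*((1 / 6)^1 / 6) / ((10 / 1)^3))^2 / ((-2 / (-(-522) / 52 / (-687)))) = 7424 / 139546875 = 0.00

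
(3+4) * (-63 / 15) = -147 / 5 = -29.40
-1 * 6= -6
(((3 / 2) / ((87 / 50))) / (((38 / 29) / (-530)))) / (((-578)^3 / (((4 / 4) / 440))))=1325 / 322864122944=0.00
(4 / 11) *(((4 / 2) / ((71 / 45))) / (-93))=-120 / 24211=-0.00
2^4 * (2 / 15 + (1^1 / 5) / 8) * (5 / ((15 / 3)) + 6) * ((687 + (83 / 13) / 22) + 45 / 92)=240688105 / 19734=12196.62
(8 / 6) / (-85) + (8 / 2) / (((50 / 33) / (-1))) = -3386 / 1275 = -2.66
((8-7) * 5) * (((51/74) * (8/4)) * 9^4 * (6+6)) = 20076660/37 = 542612.43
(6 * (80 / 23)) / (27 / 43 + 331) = 1032 / 16399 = 0.06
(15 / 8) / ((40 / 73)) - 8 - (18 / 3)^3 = -14117 / 64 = -220.58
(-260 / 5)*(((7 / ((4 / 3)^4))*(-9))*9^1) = 597051 / 64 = 9328.92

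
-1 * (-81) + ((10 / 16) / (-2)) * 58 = 503 / 8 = 62.88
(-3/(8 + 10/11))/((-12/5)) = 55/392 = 0.14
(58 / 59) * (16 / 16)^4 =58 / 59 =0.98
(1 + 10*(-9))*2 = -178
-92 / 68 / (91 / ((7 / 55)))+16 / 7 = 2.28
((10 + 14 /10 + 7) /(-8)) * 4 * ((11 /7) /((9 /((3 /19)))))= -506 /1995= -0.25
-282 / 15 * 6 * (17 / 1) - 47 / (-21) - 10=-202163 / 105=-1925.36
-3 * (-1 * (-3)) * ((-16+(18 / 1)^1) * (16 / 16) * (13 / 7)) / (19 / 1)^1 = -234 / 133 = -1.76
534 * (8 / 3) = 1424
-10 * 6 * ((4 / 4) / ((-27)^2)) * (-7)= 140 / 243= 0.58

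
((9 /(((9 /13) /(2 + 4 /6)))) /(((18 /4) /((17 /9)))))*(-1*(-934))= 3302624 /243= 13591.05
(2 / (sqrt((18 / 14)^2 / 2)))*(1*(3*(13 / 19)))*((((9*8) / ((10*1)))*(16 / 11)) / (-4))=-8736*sqrt(2) / 1045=-11.82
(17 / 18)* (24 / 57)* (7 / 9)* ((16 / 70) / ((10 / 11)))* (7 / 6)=10472 / 115425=0.09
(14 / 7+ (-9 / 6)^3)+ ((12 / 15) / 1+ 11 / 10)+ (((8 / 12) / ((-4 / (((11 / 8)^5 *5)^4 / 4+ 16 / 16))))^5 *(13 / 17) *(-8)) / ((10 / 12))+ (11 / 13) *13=170858178210234697398272188850438722187285472720608247152966757747441900781709055786472553924036608113934951410089071469 / 28723185043584894369706493060502668572343009055518660783369885683312466429686933958804871032340480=5948441231394516821986.68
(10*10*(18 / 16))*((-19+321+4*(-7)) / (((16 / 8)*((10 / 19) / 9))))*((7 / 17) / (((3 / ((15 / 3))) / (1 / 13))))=12299175 / 884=13913.09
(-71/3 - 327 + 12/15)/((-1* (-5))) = -5248/75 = -69.97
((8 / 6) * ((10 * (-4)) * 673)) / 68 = -26920 / 51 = -527.84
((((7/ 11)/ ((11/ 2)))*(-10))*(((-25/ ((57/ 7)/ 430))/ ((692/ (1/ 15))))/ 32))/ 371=37625/ 3035452464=0.00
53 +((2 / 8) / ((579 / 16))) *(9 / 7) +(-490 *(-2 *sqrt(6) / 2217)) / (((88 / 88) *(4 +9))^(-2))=71615 / 1351 +165620 *sqrt(6) / 2217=236.00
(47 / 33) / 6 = 47 / 198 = 0.24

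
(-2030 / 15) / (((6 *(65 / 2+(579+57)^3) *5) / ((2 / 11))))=-116 / 36383841945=-0.00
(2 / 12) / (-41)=-1 / 246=-0.00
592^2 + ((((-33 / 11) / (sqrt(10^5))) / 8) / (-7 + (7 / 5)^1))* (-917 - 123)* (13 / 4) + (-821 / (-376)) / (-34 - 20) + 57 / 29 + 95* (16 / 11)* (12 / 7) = 15900455702851 / 45338832 - 507* sqrt(10) / 2240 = 350702.09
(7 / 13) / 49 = 1 / 91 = 0.01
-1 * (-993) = 993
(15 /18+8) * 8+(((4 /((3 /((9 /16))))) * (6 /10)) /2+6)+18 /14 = 65669 /840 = 78.18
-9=-9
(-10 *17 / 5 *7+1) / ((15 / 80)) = -1264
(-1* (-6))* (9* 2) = 108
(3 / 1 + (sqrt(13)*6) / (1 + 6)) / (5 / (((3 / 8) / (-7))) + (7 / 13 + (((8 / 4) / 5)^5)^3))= -7141113281250*sqrt(13) / 773101797694961 - 3570556640625 / 110443113956423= -0.07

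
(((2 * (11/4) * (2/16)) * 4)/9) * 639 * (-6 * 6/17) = -7029/17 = -413.47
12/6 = 2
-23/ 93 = -0.25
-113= -113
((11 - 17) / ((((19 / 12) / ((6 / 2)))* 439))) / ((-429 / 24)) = 0.00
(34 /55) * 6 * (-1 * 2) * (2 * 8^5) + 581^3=10760023067 /55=195636783.04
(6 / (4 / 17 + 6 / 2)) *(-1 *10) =-204 / 11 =-18.55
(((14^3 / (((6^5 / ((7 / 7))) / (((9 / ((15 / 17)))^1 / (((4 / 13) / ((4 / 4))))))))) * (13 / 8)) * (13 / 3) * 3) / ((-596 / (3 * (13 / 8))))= -166539191 / 82391040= -2.02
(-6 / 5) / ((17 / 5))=-6 / 17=-0.35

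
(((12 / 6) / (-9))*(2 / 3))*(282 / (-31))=376 / 279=1.35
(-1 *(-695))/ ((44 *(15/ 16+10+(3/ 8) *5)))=556/ 451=1.23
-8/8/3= -1/3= -0.33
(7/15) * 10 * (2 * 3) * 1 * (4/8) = 14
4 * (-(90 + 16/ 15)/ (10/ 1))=-2732/ 75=-36.43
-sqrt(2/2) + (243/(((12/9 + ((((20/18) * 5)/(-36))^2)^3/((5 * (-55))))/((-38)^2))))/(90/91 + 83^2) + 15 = 788723410449123315950/15110844256056987793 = 52.20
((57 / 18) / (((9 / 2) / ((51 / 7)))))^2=104329 / 3969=26.29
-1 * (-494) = 494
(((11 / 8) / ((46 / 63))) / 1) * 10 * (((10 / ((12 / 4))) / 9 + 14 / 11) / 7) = 305 / 69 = 4.42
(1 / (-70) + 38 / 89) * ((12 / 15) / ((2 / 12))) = 1.98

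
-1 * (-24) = 24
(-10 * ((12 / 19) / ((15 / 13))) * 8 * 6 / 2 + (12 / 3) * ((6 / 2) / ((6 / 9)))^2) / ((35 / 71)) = -102.18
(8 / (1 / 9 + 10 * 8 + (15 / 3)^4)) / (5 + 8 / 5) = 60 / 34903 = 0.00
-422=-422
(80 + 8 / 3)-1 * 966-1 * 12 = -2686 / 3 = -895.33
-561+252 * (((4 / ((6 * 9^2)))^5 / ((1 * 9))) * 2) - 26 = -497358413741249 / 847288609443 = -587.00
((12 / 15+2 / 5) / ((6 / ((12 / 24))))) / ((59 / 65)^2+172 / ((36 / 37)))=7605 / 13506608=0.00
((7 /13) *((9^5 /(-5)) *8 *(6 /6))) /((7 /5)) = -472392 /13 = -36337.85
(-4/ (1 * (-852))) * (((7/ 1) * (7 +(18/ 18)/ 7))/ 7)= 50/ 1491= 0.03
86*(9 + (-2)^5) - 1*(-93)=-1885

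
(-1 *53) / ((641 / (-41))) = 3.39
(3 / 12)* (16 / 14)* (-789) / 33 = -526 / 77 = -6.83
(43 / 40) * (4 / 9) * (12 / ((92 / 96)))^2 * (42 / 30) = 1387008 / 13225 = 104.88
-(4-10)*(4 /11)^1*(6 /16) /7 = 9 /77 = 0.12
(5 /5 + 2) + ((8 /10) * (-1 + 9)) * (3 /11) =4.75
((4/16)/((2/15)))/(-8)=-15/64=-0.23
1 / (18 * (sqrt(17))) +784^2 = sqrt(17) / 306 +614656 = 614656.01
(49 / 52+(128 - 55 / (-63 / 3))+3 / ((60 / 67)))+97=316559 / 1365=231.91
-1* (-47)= 47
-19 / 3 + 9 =8 / 3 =2.67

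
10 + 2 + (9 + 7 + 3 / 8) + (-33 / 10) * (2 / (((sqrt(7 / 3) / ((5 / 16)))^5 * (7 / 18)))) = 227 / 8 - 1670625 * sqrt(21) / 1258815488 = 28.37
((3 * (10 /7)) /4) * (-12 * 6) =-540 /7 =-77.14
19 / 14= 1.36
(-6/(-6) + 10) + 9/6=25/2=12.50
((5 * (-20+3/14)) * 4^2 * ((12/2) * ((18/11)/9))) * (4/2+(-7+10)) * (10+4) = -1329600/11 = -120872.73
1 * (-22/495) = -2/45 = -0.04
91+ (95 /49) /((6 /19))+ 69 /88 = 1266739 /12936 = 97.92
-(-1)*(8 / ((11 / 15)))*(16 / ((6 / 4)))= 1280 / 11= 116.36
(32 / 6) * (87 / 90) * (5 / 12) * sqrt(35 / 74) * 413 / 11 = 55.47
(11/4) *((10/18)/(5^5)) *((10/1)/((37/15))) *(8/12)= 11/8325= 0.00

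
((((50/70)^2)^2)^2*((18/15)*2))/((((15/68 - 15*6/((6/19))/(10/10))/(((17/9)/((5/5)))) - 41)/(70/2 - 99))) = 69360000000/1277946850481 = 0.05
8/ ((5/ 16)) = 128/ 5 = 25.60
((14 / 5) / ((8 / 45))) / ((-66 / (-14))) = 147 / 44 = 3.34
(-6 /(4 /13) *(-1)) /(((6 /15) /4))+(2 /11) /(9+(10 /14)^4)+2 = 197.02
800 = 800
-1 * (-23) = 23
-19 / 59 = -0.32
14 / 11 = 1.27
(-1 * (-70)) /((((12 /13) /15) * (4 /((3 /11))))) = 6825 /88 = 77.56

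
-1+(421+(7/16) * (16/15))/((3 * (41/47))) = 295289/1845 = 160.05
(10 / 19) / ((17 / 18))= 180 / 323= 0.56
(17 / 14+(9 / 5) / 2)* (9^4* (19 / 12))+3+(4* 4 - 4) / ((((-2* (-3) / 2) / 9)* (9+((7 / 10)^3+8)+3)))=10427787051 / 474670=21968.50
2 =2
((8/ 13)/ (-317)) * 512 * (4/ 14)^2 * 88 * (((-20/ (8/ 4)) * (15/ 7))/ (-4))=-54067200/ 1413503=-38.25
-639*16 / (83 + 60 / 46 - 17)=-6532 / 43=-151.91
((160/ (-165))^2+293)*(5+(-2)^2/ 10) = 960303/ 605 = 1587.28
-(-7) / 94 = 7 / 94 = 0.07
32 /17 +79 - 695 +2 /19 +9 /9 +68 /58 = -5731105 /9367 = -611.84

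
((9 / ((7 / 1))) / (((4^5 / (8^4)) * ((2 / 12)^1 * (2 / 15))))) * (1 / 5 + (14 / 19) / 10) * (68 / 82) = 286416 / 5453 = 52.52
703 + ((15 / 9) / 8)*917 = 21457 / 24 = 894.04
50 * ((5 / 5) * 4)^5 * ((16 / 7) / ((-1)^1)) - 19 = -819333 / 7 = -117047.57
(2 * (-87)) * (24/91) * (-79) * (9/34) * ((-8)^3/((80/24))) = -1140148224/7735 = -147401.19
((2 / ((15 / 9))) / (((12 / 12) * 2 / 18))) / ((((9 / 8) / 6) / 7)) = 403.20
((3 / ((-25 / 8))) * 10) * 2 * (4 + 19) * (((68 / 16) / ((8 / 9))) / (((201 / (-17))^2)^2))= -32656711 / 302266815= -0.11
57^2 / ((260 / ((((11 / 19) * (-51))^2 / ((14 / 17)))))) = 48152313 / 3640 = 13228.66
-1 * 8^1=-8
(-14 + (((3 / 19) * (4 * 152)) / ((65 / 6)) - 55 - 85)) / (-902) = 4717 / 29315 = 0.16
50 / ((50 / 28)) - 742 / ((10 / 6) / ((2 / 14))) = -178 / 5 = -35.60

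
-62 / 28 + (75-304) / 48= -2347 / 336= -6.99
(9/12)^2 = 9/16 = 0.56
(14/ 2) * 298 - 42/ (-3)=2100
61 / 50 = 1.22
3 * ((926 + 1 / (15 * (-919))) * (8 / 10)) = 51059636 / 22975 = 2222.40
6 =6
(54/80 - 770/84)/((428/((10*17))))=-17323/5136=-3.37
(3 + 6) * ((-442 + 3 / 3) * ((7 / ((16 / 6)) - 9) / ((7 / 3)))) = 10843.88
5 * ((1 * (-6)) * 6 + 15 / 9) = -515 / 3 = -171.67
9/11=0.82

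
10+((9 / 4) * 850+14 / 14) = 1923.50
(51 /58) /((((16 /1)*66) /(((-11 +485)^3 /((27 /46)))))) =192778249 /1276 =151080.13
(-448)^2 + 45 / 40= 200705.12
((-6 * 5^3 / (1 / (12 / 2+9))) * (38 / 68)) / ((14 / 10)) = -534375 / 119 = -4490.55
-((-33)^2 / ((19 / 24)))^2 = -1892217.44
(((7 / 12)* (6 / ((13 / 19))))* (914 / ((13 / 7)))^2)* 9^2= 220493167146 / 2197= 100361022.82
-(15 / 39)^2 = -25 / 169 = -0.15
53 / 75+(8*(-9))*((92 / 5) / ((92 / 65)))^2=-912547 / 75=-12167.29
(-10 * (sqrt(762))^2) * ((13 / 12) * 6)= -49530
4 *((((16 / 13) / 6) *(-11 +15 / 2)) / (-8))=14 / 39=0.36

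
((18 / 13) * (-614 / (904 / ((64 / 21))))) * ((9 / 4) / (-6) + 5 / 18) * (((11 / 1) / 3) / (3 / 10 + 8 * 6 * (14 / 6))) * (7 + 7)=1891120 / 14847183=0.13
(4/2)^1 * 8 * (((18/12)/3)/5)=8/5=1.60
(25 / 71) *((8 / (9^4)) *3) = 200 / 155277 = 0.00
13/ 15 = 0.87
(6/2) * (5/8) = 15/8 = 1.88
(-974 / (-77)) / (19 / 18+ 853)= 17532 / 1183721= 0.01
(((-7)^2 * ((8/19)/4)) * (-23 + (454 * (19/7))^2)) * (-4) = -595253992/19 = -31329157.47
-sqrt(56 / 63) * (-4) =8 * sqrt(2) / 3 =3.77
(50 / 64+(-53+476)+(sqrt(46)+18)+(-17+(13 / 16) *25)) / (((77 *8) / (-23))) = -327589 / 19712 - 23 *sqrt(46) / 616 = -16.87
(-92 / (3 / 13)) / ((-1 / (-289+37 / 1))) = -100464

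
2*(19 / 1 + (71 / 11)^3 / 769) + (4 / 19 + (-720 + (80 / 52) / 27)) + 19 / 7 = -32411343791747 / 47781871137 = -678.32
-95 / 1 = -95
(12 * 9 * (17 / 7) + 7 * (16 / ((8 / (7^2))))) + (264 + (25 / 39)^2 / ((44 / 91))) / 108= 950.74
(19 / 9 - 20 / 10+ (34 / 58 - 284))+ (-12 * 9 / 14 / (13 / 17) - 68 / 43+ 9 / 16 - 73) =-6003723835 / 16340688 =-367.41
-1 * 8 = -8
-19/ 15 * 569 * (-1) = 10811/ 15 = 720.73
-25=-25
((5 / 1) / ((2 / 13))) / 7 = 65 / 14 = 4.64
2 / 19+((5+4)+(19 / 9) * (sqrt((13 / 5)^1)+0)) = 19 * sqrt(65) / 45+173 / 19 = 12.51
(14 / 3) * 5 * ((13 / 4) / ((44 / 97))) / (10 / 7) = 61789 / 528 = 117.02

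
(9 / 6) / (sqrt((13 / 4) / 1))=3 * sqrt(13) / 13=0.83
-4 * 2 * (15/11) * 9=-1080/11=-98.18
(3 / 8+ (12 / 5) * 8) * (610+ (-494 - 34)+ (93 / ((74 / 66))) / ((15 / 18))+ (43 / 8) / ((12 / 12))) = 216598941 / 59200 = 3658.77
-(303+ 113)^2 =-173056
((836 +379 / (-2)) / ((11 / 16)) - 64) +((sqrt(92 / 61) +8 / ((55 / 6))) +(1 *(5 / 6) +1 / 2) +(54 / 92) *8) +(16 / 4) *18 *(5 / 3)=2 *sqrt(1403) / 61 +3807392 / 3795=1004.49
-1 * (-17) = 17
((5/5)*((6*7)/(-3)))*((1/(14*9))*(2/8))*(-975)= 325/12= 27.08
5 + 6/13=71/13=5.46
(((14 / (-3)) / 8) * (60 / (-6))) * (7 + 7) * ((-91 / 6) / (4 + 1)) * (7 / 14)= -4459 / 36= -123.86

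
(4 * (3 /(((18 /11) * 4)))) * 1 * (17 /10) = 187 /60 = 3.12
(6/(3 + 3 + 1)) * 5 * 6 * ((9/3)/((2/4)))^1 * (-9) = -9720/7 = -1388.57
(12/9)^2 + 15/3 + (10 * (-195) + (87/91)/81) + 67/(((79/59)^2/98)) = 1719.06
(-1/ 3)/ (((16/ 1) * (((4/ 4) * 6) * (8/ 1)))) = -1/ 2304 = -0.00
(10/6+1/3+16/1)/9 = 2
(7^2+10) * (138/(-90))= -1357/15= -90.47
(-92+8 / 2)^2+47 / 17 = 131695 / 17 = 7746.76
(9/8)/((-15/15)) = -9/8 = -1.12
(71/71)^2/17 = 1/17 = 0.06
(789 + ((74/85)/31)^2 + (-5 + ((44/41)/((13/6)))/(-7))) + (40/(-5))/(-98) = 142169701435392/181336207325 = 784.01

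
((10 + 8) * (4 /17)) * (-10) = -720 /17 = -42.35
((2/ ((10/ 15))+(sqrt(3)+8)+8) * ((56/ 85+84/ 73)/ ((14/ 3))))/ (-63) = -15238/ 130305 - 802 * sqrt(3)/ 130305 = -0.13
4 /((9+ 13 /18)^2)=1296 /30625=0.04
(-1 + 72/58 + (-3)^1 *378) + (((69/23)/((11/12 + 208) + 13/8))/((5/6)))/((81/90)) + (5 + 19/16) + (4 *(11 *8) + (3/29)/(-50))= -45458953797/58614800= -775.55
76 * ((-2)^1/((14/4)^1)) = -304/7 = -43.43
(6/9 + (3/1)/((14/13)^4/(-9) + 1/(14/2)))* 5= -80851805/35589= -2271.82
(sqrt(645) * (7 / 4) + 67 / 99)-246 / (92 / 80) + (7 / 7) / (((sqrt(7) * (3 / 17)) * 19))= -168.68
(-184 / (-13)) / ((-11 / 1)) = -184 / 143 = -1.29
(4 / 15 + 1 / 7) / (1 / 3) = 43 / 35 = 1.23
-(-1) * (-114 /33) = -38 /11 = -3.45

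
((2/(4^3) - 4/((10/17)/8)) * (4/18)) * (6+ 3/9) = -76.52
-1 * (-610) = 610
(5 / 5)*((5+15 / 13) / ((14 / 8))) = 320 / 91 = 3.52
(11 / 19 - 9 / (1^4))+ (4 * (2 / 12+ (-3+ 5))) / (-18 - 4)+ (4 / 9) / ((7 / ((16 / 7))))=-799093 / 92169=-8.67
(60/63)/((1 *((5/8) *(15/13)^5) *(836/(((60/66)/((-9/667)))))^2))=1321473371816/273085438192875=0.00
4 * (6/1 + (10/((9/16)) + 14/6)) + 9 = 1021/9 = 113.44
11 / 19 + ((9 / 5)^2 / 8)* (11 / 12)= 14443 / 15200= 0.95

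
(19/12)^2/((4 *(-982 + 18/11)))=-0.00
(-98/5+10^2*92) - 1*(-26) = 46032/5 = 9206.40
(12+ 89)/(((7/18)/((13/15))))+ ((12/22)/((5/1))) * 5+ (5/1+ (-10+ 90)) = 119593/385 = 310.63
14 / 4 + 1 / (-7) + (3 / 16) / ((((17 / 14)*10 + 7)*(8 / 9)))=404395 / 120064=3.37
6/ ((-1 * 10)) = -3/ 5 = -0.60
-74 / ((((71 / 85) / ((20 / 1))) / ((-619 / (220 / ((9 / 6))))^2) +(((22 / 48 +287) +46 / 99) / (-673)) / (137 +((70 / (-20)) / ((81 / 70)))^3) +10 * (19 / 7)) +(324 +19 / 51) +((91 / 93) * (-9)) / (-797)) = -2581701518048735693910809664 / 12263950471706168787971394169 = -0.21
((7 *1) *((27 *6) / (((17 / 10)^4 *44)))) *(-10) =-28350000 / 918731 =-30.86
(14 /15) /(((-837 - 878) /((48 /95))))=-32 /116375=-0.00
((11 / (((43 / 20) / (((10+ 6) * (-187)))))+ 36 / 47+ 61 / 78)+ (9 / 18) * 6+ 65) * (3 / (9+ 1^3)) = -2402144431 / 525460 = -4571.51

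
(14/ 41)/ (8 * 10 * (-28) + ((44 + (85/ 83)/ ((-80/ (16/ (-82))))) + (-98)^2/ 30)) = -4980/ 27358139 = -0.00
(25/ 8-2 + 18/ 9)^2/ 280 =125/ 3584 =0.03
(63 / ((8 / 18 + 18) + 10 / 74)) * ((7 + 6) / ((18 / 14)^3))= 1154881 / 55683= 20.74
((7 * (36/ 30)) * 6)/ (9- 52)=-252/ 215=-1.17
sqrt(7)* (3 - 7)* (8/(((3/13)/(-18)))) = 2496* sqrt(7) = 6603.80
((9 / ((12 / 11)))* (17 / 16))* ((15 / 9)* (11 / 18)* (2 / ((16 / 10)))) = 51425 / 4608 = 11.16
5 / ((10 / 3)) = 3 / 2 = 1.50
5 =5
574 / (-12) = -287 / 6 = -47.83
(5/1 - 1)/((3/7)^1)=28/3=9.33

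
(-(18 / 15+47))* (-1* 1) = 241 / 5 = 48.20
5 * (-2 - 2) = -20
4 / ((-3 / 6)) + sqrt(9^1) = -5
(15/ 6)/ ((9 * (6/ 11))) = 55/ 108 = 0.51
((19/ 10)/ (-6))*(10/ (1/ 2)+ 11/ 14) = -1843/ 280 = -6.58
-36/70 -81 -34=-4043/35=-115.51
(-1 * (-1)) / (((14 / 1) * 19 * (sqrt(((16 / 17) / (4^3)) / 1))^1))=sqrt(17) / 133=0.03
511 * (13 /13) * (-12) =-6132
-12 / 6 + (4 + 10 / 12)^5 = 20495597 / 7776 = 2635.75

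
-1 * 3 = -3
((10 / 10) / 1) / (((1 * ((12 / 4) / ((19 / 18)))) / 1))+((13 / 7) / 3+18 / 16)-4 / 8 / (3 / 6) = 1657 / 1512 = 1.10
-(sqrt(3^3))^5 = -2187 * sqrt(3) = -3788.00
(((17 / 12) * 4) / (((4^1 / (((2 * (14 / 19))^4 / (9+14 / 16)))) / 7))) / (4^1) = 1.18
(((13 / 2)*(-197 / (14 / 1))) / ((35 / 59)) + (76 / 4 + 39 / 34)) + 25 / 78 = -86880037 / 649740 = -133.72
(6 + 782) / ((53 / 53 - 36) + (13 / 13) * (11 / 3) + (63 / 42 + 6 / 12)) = -591 / 22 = -26.86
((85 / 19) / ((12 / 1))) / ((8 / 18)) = 0.84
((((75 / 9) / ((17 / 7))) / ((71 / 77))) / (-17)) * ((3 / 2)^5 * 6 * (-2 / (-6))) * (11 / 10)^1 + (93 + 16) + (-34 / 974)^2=16404938724275 / 155727062752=105.34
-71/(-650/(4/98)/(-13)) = -71/1225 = -0.06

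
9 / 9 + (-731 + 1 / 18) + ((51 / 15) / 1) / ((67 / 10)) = -879701 / 1206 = -729.44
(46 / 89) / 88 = 23 / 3916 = 0.01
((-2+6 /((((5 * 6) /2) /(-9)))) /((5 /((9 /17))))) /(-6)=42 /425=0.10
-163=-163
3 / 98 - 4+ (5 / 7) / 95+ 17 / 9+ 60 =970741 / 16758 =57.93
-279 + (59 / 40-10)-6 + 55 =-9541 / 40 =-238.52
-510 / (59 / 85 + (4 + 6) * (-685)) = 43350 / 582191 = 0.07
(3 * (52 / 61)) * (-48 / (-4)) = 1872 / 61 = 30.69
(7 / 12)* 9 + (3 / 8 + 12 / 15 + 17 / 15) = 7.56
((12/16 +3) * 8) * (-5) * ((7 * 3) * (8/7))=-3600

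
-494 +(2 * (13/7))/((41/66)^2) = -5699642/11767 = -484.38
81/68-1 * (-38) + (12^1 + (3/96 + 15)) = 66.22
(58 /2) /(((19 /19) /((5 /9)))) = 145 /9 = 16.11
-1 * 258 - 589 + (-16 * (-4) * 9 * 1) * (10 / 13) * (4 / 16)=-9571 / 13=-736.23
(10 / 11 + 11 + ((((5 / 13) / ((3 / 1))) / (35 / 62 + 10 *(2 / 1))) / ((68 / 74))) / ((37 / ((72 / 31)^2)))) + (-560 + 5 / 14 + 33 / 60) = -98142254213 / 179359180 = -547.18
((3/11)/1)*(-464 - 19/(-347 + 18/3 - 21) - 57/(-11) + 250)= -2493915/43802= -56.94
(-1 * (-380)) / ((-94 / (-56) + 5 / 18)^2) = 24131520 / 243049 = 99.29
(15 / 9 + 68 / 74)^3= 23639903 / 1367631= 17.29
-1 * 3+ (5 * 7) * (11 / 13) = 346 / 13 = 26.62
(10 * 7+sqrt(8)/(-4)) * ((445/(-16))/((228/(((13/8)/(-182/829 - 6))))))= 2.21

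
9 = 9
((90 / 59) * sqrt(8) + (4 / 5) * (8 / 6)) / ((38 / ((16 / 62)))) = 64 / 8835 + 720 * sqrt(2) / 34751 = 0.04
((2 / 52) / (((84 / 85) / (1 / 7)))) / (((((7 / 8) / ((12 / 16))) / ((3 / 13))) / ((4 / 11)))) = 255 / 637637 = 0.00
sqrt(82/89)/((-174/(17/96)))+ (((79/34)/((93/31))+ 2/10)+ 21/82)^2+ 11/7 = 2361114967/765149175-17 * sqrt(7298)/1486656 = 3.08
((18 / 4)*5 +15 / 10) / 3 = 8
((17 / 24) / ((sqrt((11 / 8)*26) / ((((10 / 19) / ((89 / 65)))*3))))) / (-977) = -425*sqrt(143) / 36346354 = -0.00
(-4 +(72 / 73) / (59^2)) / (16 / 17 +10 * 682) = -4319615 / 7366481757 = -0.00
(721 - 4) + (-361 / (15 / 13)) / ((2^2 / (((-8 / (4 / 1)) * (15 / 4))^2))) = -58923 / 16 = -3682.69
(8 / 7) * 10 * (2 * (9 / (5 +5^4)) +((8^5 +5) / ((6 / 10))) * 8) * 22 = 16150535456 / 147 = 109867588.14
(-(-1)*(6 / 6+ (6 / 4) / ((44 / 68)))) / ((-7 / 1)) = -0.47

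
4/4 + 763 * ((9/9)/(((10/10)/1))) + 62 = 826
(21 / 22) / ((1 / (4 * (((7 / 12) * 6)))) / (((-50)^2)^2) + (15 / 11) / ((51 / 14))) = 5206250000 / 2041666729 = 2.55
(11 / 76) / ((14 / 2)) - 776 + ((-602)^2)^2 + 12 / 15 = 349355511452583 / 2660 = 131336658440.82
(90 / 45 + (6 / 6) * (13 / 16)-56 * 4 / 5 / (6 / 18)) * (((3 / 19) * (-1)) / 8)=31581 / 12160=2.60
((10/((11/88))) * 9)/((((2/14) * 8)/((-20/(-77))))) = 163.64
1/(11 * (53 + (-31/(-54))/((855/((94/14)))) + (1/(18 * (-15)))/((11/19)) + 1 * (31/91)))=300105/176079548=0.00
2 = 2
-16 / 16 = -1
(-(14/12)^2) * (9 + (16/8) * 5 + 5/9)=-2156/81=-26.62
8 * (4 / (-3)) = -32 / 3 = -10.67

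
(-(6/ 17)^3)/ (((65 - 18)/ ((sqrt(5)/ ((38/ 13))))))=-1404 * sqrt(5)/ 4387309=-0.00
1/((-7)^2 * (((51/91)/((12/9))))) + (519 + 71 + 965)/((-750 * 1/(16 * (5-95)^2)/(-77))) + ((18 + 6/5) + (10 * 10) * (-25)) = 20687727.25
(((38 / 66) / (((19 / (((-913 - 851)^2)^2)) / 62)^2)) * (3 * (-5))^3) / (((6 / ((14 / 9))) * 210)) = -500540852477969440045822771200 / 209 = -2394932308507030813616377000.00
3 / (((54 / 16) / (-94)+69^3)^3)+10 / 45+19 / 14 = 111118023610371407323459489 / 70356135552295460163814098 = 1.58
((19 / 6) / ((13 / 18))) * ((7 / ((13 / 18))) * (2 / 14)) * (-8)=-8208 / 169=-48.57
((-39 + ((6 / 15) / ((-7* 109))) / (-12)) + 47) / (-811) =-183121 / 18563790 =-0.01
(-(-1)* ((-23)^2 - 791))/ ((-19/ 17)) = 4454/ 19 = 234.42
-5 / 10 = -1 / 2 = -0.50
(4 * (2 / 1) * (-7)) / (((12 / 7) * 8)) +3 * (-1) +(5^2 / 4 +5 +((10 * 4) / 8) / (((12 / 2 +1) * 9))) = 4.25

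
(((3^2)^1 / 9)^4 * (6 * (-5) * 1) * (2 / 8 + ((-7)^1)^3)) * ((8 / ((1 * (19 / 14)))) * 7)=8061480 / 19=424288.42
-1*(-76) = 76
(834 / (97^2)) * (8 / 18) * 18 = 6672 / 9409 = 0.71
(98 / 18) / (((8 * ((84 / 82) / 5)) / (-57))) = -27265 / 144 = -189.34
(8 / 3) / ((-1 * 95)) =-0.03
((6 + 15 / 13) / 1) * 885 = 82305 / 13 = 6331.15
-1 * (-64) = 64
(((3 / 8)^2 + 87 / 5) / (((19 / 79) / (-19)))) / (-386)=443427 / 123520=3.59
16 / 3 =5.33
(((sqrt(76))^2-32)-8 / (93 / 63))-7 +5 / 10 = 1989 / 62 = 32.08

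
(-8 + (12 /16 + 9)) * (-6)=-21 /2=-10.50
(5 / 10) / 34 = 1 / 68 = 0.01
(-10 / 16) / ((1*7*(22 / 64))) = -0.26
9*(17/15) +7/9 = 494/45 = 10.98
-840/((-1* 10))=84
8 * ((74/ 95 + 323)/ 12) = 20506/ 95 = 215.85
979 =979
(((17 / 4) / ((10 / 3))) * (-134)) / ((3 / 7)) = -7973 / 20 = -398.65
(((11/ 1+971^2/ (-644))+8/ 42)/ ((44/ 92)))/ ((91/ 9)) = -765519/ 2548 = -300.44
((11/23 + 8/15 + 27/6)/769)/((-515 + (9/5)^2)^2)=0.00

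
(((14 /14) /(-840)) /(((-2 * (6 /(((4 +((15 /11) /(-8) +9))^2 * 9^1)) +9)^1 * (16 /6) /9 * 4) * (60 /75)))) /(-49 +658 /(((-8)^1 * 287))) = -0.00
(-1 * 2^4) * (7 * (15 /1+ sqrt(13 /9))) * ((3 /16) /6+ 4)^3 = -225402345 /2048- 5008941 * sqrt(13) /2048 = -118878.10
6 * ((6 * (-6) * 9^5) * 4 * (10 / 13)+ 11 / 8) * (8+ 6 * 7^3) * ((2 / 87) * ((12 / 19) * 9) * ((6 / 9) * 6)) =-303563116852272 / 7163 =-42379326658.14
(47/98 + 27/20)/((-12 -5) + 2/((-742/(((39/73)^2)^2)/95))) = -2698656443989/25105847603480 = -0.11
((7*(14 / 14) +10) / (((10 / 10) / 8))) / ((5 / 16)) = 2176 / 5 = 435.20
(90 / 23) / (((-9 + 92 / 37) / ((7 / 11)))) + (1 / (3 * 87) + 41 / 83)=152568302 / 1320858099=0.12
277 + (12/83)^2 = 1908397/6889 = 277.02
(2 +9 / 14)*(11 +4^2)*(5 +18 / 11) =72927 / 154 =473.55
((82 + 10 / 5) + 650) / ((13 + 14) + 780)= 734 / 807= 0.91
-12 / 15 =-4 / 5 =-0.80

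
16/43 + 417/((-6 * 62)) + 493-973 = -2563353/5332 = -480.75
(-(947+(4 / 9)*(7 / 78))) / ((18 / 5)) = -1662055 / 6318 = -263.07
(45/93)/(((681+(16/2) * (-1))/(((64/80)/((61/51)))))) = 612/1272643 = 0.00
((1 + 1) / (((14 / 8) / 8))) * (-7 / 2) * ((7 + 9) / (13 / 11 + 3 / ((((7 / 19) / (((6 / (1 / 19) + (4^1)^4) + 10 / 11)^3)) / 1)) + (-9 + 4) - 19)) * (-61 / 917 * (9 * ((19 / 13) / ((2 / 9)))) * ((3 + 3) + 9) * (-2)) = -959638648320 / 6592801031099309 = -0.00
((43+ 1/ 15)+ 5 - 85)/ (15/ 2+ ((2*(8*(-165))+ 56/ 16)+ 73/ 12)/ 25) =2216/ 5863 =0.38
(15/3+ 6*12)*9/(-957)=-0.72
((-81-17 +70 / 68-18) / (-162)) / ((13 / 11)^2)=157663 / 310284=0.51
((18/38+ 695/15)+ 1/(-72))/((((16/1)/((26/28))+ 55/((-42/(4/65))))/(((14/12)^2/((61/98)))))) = 13986264383/2344221216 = 5.97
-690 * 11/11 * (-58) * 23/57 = 306820/19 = 16148.42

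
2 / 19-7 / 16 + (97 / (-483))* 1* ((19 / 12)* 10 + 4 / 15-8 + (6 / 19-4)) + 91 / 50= 2205961 / 3670800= 0.60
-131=-131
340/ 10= 34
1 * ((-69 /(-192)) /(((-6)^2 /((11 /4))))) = 253 /9216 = 0.03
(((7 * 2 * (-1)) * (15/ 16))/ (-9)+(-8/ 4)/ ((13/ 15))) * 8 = -265/ 39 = -6.79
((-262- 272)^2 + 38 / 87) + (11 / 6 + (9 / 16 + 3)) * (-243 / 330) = 43662545209 / 153120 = 285152.46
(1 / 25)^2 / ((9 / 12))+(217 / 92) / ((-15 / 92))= -27121 / 1875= -14.46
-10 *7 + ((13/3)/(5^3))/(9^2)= -2126237/30375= -70.00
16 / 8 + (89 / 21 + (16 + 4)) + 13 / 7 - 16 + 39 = 1073 / 21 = 51.10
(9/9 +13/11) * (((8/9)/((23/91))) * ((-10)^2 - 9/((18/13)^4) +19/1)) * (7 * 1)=3463891340/553311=6260.30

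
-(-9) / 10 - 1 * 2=-11 / 10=-1.10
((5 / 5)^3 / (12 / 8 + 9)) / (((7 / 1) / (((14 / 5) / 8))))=1 / 210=0.00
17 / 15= 1.13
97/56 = 1.73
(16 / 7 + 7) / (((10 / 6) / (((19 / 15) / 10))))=247 / 350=0.71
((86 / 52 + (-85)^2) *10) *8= 7515720 / 13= 578132.31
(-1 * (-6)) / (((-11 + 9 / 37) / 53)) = -5883 / 199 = -29.56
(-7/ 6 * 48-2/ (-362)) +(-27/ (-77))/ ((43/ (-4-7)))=-3055522/ 54481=-56.08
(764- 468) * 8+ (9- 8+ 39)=2408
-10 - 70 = -80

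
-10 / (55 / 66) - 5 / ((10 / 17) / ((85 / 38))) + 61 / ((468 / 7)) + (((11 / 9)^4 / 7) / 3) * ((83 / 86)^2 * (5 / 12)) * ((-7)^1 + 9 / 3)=-30.27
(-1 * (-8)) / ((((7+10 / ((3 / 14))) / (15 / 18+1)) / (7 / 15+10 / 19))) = 12452 / 45885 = 0.27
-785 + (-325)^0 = -784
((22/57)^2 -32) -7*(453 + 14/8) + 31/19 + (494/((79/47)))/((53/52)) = -159167997907/54414252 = -2925.12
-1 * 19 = -19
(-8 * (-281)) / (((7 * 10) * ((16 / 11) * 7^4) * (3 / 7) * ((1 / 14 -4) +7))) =3091 / 442470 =0.01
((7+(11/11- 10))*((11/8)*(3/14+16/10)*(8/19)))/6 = -1397/3990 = -0.35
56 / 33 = 1.70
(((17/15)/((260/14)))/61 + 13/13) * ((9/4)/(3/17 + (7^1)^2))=6072519/132589600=0.05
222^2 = 49284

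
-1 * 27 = -27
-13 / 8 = -1.62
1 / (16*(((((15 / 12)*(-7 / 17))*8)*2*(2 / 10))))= -17 / 448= -0.04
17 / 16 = 1.06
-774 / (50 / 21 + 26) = -8127 / 298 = -27.27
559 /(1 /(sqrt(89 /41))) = 559 * sqrt(3649) /41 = 823.60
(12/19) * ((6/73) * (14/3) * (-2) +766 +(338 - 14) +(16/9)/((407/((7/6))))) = 3495133736/5080581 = 687.94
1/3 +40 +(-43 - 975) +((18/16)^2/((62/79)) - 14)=-11785603/11904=-990.05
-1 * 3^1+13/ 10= -17/ 10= -1.70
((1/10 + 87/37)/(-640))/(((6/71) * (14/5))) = -64397/3978240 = -0.02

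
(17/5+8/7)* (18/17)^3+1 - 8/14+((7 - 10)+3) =1000983/171955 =5.82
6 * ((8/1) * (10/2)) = 240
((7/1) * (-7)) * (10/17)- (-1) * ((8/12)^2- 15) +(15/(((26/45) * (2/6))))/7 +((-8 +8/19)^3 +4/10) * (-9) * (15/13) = 856503496837/190995714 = 4484.41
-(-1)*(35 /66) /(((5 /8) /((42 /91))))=56 /143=0.39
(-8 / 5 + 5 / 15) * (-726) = 4598 / 5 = 919.60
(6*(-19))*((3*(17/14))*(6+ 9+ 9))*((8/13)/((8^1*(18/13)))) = -3876/7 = -553.71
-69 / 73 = -0.95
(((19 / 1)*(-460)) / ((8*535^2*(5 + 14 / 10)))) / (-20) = 437 / 14654720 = 0.00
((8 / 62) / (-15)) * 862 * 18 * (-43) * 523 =465252432 / 155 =3001628.59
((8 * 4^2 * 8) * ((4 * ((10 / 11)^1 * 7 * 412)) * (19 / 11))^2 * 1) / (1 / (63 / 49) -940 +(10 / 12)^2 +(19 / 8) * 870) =88550324777779200 / 297197659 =297950949.80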